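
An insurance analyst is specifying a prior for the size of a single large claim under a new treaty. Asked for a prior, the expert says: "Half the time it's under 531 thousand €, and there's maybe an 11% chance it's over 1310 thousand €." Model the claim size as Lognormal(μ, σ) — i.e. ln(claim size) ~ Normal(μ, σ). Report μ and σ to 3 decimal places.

μ ≈ 6.275, σ ≈ 0.736

If T ~ Lognormal(μ,σ) then ln T ~ Normal(μ,σ), so the p-quantile of ln T is μ + z_p·σ.
ln(531) = 6.275 and ln(1310) = 7.178; z_{0.5} = 0, z_{0.89} = 1.227.
σ = (7.178 − 6.275)/(1.227 − (0)) = 0.736.
μ = 6.275 − (0)·0.736 = 6.275.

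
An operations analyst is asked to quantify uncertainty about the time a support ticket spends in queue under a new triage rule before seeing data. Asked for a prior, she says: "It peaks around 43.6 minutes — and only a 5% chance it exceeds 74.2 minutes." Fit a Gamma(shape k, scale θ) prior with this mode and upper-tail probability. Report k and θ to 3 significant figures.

k ≈ 10.9, θ ≈ 4.42

Gamma(k,θ) with k>1 has mode (k−1)θ, so θ = 43.6/(k−1).
Need P(X < 74.2) = 0.95 with θ tied to k this way. Start at k = 2, θ = 43.6: P(X<74.2) ≈ 0.507.
Too low — raise k to concentrate. Iterating converges to k ≈ 10.9.
Then θ = 43.6/(10.9−1) ≈ 4.42.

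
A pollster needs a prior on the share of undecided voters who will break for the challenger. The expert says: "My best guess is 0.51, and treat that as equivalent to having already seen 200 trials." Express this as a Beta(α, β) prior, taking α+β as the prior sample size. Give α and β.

Under the effective-sample-size interpretation, Beta(α, β) has prior mean α/(α+β) and prior sample size α+β.
So α+β = 200 and α/(α+β) = 0.51, giving α = 0.51·200 = 102 and β = 200 − 102 = 98.

α = 102, β = 98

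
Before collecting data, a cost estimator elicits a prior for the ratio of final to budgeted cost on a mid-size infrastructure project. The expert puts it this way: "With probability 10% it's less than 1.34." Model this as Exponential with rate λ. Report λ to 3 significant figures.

λ ≈ 0.0786

P(T < 1.34) = 1 − e^(−λ·1.34) = 0.1, so λ = −ln(1−0.1)/1.34 = −ln(0.9)/1.34 = 0.0786.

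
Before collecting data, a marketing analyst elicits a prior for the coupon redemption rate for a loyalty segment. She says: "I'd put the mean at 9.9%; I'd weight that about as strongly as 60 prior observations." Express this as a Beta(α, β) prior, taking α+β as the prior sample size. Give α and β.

Under the effective-sample-size interpretation, Beta(α, β) has prior mean α/(α+β) and prior sample size α+β.
So α+β = 60 and α/(α+β) = 0.099, giving α = 0.099·60 = 5.94 and β = 60 − 5.94 = 54.06.

α = 5.94, β = 54.06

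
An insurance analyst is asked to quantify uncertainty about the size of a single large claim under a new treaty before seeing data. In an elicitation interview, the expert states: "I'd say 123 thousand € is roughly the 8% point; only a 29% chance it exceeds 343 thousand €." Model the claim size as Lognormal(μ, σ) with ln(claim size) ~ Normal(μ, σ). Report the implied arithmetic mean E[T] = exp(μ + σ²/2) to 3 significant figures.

If T ~ Lognormal(μ,σ) then ln T ~ Normal(μ,σ), so the p-quantile of ln T is μ + z_p·σ.
ln(123) = 4.812 and ln(343) = 5.838; z_{0.08} = -1.405, z_{0.71} = 0.5534.
σ = (5.838 − 4.812)/(0.5534 − (-1.405)) = 0.524.
μ = 4.812 − (-1.405)·0.524 = 5.548.
E[T] = exp(μ + σ²/2) = exp(5.548 + 0.1371) = 294 thousand €.

E[T] ≈ 294 thousand €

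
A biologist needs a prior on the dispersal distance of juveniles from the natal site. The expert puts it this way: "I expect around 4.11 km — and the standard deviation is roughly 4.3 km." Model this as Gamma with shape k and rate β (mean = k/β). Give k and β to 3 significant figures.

k ≈ 0.914, β ≈ 0.222

For Gamma(k, rate β): mean = k/β, variance = k/β², so CV = 1/√k.
CV = SD/mean = 4.3/4.11 = 1.046, hence k = 1/CV² = 0.914.
Then β = k/mean = 0.914/4.11 = 0.222.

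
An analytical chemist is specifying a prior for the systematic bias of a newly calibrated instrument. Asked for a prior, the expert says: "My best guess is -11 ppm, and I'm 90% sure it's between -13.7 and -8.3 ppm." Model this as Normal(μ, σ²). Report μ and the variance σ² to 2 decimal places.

A symmetric 90% interval runs μ ± z·σ with z = 1.645.
Half-width = 2.7, so σ = 2.7/1.645 = 1.641 and σ² = 2.69.
μ is the stated best guess, -11.00.

μ = -11.00, σ² = 2.69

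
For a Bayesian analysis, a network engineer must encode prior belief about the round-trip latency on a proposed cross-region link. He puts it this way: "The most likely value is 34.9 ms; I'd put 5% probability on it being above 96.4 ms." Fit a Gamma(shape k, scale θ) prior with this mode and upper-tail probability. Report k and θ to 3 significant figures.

k ≈ 3.6, θ ≈ 13.4

Gamma(k,θ) with k>1 has mode (k−1)θ, so θ = 34.9/(k−1).
Need P(X < 96.4) = 0.95 with θ tied to k this way. Start at k = 2, θ = 34.9: P(X<96.4) ≈ 0.762.
Too low — raise k to concentrate. Iterating converges to k ≈ 3.6.
Then θ = 34.9/(3.6−1) ≈ 13.4.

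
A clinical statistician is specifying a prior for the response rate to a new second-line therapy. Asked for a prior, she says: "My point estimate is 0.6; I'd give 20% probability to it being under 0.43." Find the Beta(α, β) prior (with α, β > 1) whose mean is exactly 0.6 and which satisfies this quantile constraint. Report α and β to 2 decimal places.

With mean 0.6 fixed, write α = 0.6s, β = 0.4s where s = α+β.
Need P(θ < 0.43) = 0.2 under Beta(0.6s, 0.4s). Normal approximation: (q−m)/√(m(1−m)/s) ≈ z_{0.2} = -0.842, so s ≈ 0.6·0.4·(-0.842)²/(0.43−0.6)² = 5.9.
At s = 5.9: P(θ<0.43) ≈ 0.198. Adjusting to match 0.2 gives s ≈ 5.76.
So α = 0.6·5.76 ≈ 3.46, β = 0.4·5.76 ≈ 2.30.

α ≈ 3.46, β ≈ 2.30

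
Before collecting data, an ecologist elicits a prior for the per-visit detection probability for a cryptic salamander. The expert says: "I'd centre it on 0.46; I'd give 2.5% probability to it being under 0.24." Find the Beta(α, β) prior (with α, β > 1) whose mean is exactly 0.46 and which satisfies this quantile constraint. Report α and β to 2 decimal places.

With mean 0.46 fixed, write α = 0.46s, β = 0.54s where s = α+β.
Need P(θ < 0.24) = 0.025 under Beta(0.46s, 0.54s). Normal approximation: (q−m)/√(m(1−m)/s) ≈ z_{0.025} = -1.96, so s ≈ 0.46·0.54·(-1.96)²/(0.24−0.46)² = 19.7.
At s = 19.7: P(θ<0.24) ≈ 0.018. Adjusting to match 0.025 gives s ≈ 17.44.
So α = 0.46·17.44 ≈ 8.02, β = 0.54·17.44 ≈ 9.42.

α ≈ 8.02, β ≈ 9.42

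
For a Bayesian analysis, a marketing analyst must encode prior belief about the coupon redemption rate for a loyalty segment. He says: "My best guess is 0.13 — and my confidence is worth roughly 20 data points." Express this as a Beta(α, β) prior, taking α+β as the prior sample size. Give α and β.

α = 2.6, β = 17.4

Under the effective-sample-size interpretation, Beta(α, β) has prior mean α/(α+β) and prior sample size α+β.
So α+β = 20 and α/(α+β) = 0.13, giving α = 0.13·20 = 2.6 and β = 20 − 2.6 = 17.4.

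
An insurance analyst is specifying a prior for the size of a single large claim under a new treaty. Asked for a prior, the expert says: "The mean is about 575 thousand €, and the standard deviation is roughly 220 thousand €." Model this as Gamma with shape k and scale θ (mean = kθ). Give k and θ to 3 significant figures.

For Gamma(k, scale θ): mean = kθ, variance = kθ², so CV = 1/√k.
CV = SD/mean = 220/575 = 0.3826, hence k = 1/CV² = 6.83.
Then θ = mean/k = 575/6.83 = 84.2.

k ≈ 6.83, θ ≈ 84.2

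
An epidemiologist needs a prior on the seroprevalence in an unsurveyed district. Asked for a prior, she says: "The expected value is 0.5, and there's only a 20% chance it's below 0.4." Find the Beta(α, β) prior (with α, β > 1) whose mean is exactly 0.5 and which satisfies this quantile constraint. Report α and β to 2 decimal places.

α ≈ 8.92, β ≈ 8.92

With mean 0.5 fixed, write α = 0.5s, β = 0.5s where s = α+β.
Need P(θ < 0.4) = 0.2 under Beta(0.5s, 0.5s). Normal approximation: (q−m)/√(m(1−m)/s) ≈ z_{0.2} = -0.842, so s ≈ 0.5·0.5·(-0.842)²/(0.4−0.5)² = 17.7.
At s = 17.7: P(θ<0.4) ≈ 0.201. Adjusting to match 0.2 gives s ≈ 17.84.
So α = 0.5·17.84 ≈ 8.92, β = 0.5·17.84 ≈ 8.92.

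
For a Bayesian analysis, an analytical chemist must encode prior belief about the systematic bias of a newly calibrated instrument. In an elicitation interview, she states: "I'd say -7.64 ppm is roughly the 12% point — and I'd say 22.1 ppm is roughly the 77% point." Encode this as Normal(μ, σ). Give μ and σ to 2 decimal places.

μ = 10.62, σ = 15.54

For Normal(μ,σ), the p-quantile is μ + z_p·σ. Here z_{0.12} = -1.175, z_{0.77} = 0.7388.
So -7.64 = μ − 1.175σ and 22.1 = μ + 0.7388σ.
Subtracting: σ = (22.1 − -7.64)/(0.7388 − (-1.175)) = 15.54.
Then μ = -7.64 − (-1.175)·15.54 = 10.62.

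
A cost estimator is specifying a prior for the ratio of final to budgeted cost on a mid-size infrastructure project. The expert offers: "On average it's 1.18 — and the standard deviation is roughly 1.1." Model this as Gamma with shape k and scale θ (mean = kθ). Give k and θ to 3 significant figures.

k ≈ 1.15, θ ≈ 1.03

For Gamma(k, scale θ): mean = kθ, variance = kθ², so CV = 1/√k.
CV = SD/mean = 1.1/1.18 = 0.9322, hence k = 1/CV² = 1.15.
Then θ = mean/k = 1.18/1.15 = 1.03.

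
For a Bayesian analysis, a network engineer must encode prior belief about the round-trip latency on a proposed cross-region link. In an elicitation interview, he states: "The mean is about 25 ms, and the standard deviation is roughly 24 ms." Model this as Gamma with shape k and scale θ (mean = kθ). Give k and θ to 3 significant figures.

For Gamma(k, scale θ): mean = kθ, variance = kθ², so CV = 1/√k.
CV = SD/mean = 24/25 = 0.96, hence k = 1/CV² = 1.09.
Then θ = mean/k = 25/1.09 = 23.

k ≈ 1.09, θ ≈ 23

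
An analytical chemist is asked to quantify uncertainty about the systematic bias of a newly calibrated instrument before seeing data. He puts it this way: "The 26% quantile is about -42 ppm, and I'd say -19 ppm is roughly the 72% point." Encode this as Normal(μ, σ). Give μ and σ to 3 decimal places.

μ = -29.933, σ = 18.757

The p-quantile of Normal(μ,σ) is μ + z_p·σ, with z_{0.26} = -0.6433 and z_{0.72} = 0.5828.
Eliminate σ: μ = (z₂·x₁ − z₁·x₂)/(z₂ − z₁) = (0.5828·-42 − (-0.6433)·-19)/1.226 = -29.933.
Then σ = (x₂ − x₁)/(z₂ − z₁) = (-19 − -42)/1.226 = 18.757.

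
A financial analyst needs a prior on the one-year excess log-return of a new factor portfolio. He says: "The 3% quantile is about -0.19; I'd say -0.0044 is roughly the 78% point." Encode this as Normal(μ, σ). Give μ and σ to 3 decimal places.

The p-quantile of Normal(μ,σ) is μ + z_p·σ, with z_{0.03} = -1.881 and z_{0.78} = 0.7722.
Eliminate σ: μ = (z₂·x₁ − z₁·x₂)/(z₂ − z₁) = (0.7722·-0.19 − (-1.881)·-0.0044)/2.653 = -0.058.
Then σ = (x₂ − x₁)/(z₂ − z₁) = (-0.0044 − -0.19)/2.653 = 0.070.

μ = -0.058, σ = 0.070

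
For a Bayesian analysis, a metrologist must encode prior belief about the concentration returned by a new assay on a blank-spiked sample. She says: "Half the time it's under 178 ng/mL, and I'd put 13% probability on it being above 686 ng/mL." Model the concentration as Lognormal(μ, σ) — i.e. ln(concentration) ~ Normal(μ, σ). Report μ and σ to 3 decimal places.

μ ≈ 5.182, σ ≈ 1.198

If T ~ Lognormal(μ,σ) then ln T ~ Normal(μ,σ), so the p-quantile of ln T is μ + z_p·σ.
ln(178) = 5.182 and ln(686) = 6.531; z_{0.5} = 0, z_{0.87} = 1.126.
σ = (6.531 − 5.182)/(1.126 − (0)) = 1.198.
μ = 5.182 − (0)·1.198 = 5.182.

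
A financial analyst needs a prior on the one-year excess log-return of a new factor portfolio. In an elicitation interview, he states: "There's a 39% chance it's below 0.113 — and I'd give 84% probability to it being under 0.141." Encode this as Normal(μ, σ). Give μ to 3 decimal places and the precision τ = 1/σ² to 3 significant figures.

μ = 0.119, τ = 2070

The p-quantile of Normal(μ,σ) is μ + z_p·σ, with z_{0.39} = -0.2793 and z_{0.84} = 0.9945.
Eliminate σ: μ = (z₂·x₁ − z₁·x₂)/(z₂ − z₁) = (0.9945·0.113 − (-0.2793)·0.141)/1.274 = 0.119.
Then σ = (x₂ − x₁)/(z₂ − z₁) = (0.141 − 0.113)/1.274 = 0.022.
Precision τ = 1/σ² = 1/0.02198² = 2070.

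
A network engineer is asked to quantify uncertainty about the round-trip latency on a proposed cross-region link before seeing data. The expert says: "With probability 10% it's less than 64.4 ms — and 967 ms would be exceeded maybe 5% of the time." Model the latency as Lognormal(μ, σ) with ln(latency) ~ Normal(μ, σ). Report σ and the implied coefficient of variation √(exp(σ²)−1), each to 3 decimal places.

σ ≈ 0.926, CV ≈ 1.165

If T ~ Lognormal(μ,σ) then ln T ~ Normal(μ,σ), so the p-quantile of ln T is μ + z_p·σ.
ln(64.4) = 4.165 and ln(967) = 6.874; z_{0.1} = -1.282, z_{0.95} = 1.645.
σ = (6.874 − 4.165)/(1.645 − (-1.282)) = 0.926.
μ = 4.165 − (-1.282)·0.926 = 5.351.
CV = √(exp(σ²)−1) = √(exp(0.8570)−1) = 1.165.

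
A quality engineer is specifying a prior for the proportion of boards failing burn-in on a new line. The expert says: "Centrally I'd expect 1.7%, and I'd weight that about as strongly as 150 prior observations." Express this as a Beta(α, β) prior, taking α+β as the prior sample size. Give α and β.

α = 2.55, β = 147.45

Under the effective-sample-size interpretation, Beta(α, β) has prior mean α/(α+β) and prior sample size α+β.
So α+β = 150 and α/(α+β) = 0.017, giving α = 0.017·150 = 2.55 and β = 150 − 2.55 = 147.45.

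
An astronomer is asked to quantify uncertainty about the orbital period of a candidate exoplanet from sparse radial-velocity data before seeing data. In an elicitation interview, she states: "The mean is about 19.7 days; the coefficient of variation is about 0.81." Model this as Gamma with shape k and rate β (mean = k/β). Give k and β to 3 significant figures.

For Gamma(k, rate β): mean = k/β, variance = k/β², so CV = 1/√k.
CV = 0.81, hence k = 1/CV² = 1.52.
Then β = k/mean = 1.52/19.7 = 0.0774.

k ≈ 1.52, β ≈ 0.0774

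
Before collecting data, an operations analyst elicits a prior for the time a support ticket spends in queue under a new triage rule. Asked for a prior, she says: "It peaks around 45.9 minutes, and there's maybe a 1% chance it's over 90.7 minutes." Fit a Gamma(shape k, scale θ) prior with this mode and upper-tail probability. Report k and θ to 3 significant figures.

Gamma(k,θ) with k>1 has mode (k−1)θ, so θ = 45.9/(k−1).
Need P(X < 90.7) = 0.99 with θ tied to k this way. Start at k = 2, θ = 45.9: P(X<90.7) ≈ 0.587.
Too low — raise k to concentrate. Iterating converges to k ≈ 11.6.
Then θ = 45.9/(11.6−1) ≈ 4.33.

k ≈ 11.6, θ ≈ 4.33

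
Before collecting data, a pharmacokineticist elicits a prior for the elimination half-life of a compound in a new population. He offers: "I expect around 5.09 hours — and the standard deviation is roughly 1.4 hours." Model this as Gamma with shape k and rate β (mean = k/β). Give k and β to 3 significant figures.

k ≈ 13.2, β ≈ 2.6

For Gamma(k, rate β): mean = k/β, variance = k/β², so CV = 1/√k.
CV = SD/mean = 1.4/5.09 = 0.275, hence k = 1/CV² = 13.2.
Then β = k/mean = 13.2/5.09 = 2.6.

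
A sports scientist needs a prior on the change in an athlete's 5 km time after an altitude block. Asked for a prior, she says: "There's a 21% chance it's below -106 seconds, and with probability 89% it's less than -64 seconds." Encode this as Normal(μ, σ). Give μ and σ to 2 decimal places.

μ = -89.34, σ = 20.66

For Normal(μ,σ), the p-quantile is μ + z_p·σ. Here z_{0.21} = -0.8064, z_{0.89} = 1.227.
So -106 = μ − 0.8064σ and -64 = μ + 1.227σ.
Subtracting: σ = (-64 − -106)/(1.227 − (-0.8064)) = 20.66.
Then μ = -106 − (-0.8064)·20.66 = -89.34.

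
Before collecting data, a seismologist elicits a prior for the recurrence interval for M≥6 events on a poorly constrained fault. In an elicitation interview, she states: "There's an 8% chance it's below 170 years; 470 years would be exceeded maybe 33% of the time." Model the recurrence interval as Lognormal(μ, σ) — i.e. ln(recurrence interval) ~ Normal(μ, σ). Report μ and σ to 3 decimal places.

If T ~ Lognormal(μ,σ) then ln T ~ Normal(μ,σ), so the p-quantile of ln T is μ + z_p·σ.
ln(170) = 5.136 and ln(470) = 6.153; z_{0.08} = -1.405, z_{0.67} = 0.4399.
σ = (6.153 − 5.136)/(0.4399 − (-1.405)) = 0.551.
μ = 5.136 − (-1.405)·0.551 = 5.910.

μ ≈ 5.910, σ ≈ 0.551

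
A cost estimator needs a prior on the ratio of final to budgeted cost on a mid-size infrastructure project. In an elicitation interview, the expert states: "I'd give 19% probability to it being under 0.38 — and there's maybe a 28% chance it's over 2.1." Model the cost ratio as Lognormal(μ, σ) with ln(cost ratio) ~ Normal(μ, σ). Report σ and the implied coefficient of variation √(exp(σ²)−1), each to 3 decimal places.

σ ≈ 1.170, CV ≈ 1.713

If T ~ Lognormal(μ,σ) then ln T ~ Normal(μ,σ), so the p-quantile of ln T is μ + z_p·σ.
ln(0.38) = -0.9676 and ln(2.1) = 0.7419; z_{0.19} = -0.8779, z_{0.72} = 0.5828.
σ = (0.7419 − -0.9676)/(0.5828 − (-0.8779)) = 1.170.
μ = -0.9676 − (-0.8779)·1.170 = 0.060.
CV = √(exp(σ²)−1) = √(exp(1.3696)−1) = 1.713.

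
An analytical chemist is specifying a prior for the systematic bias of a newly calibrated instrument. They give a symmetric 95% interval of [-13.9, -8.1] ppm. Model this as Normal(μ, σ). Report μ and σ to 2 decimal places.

μ = -11.00, σ = 1.48

A symmetric 95% interval runs μ ± z·σ with z = 1.96.
Half-width = 2.9, so σ = 2.9/1.96 = 1.48.
μ is the interval midpoint, -11.00.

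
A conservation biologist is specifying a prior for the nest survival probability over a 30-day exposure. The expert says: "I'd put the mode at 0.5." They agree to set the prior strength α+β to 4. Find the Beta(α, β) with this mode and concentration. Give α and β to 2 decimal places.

α = 2.00, β = 2.00

For α,β > 1 the Beta mode is (α−1)/(α+β−2). With α+β = 4, the mode is (α−1)/2.
Set (α−1)/2 = 0.5 → α = 1 + 0.5·2 = 2.00.
β = 4 − α = 2.00.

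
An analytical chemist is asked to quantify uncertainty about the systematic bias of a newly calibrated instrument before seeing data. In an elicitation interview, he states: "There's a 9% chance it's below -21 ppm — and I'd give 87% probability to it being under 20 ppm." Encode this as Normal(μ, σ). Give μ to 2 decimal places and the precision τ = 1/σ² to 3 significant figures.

μ = 1.28, τ = 0.00362

For Normal(μ,σ), the p-quantile is μ + z_p·σ. Here z_{0.09} = -1.341, z_{0.87} = 1.126.
So -21 = μ − 1.341σ and 20 = μ + 1.126σ.
Subtracting: σ = (20 − -21)/(1.126 − (-1.341)) = 16.62.
Then μ = -21 − (-1.341)·16.62 = 1.28.
Precision τ = 1/σ² = 1/16.62² = 0.00362.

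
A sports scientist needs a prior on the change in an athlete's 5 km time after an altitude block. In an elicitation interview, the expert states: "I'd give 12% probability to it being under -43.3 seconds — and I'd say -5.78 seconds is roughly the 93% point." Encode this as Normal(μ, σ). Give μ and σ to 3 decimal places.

For Normal(μ,σ), the p-quantile is μ + z_p·σ. Here z_{0.12} = -1.175, z_{0.93} = 1.476.
So -43.3 = μ − 1.175σ and -5.78 = μ + 1.476σ.
Subtracting: σ = (-5.78 − -43.3)/(1.476 − (-1.175)) = 14.154.
Then μ = -43.3 − (-1.175)·14.154 = -26.669.

μ = -26.669, σ = 14.154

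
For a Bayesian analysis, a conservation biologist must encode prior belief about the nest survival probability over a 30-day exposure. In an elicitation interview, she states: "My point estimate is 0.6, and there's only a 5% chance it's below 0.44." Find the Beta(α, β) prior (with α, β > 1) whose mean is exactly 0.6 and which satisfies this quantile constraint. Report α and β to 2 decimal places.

α ≈ 15.55, β ≈ 10.37

With mean 0.6 fixed, write α = 0.6s, β = 0.4s where s = α+β.
Need P(θ < 0.44) = 0.05 under Beta(0.6s, 0.4s). Normal approximation: (q−m)/√(m(1−m)/s) ≈ z_{0.05} = -1.64, so s ≈ 0.6·0.4·(-1.64)²/(0.44−0.6)² = 25.4.
At s = 25.4: P(θ<0.44) ≈ 0.052. Adjusting to match 0.05 gives s ≈ 25.92.
So α = 0.6·25.92 ≈ 15.55, β = 0.4·25.92 ≈ 10.37.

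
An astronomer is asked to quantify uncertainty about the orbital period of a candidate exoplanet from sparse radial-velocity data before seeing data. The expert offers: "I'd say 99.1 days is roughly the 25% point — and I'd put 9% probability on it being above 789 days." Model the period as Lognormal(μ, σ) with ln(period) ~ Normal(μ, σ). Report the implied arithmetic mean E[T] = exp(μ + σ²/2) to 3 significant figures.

If T ~ Lognormal(μ,σ) then ln T ~ Normal(μ,σ), so the p-quantile of ln T is μ + z_p·σ.
ln(99.1) = 4.596 and ln(789) = 6.671; z_{0.25} = -0.6745, z_{0.91} = 1.341.
σ = (6.671 − 4.596)/(1.341 − (-0.6745)) = 1.029.
μ = 4.596 − (-0.6745)·1.029 = 5.290.
E[T] = exp(μ + σ²/2) = exp(5.290 + 0.5299) = 337 days.

E[T] ≈ 337 days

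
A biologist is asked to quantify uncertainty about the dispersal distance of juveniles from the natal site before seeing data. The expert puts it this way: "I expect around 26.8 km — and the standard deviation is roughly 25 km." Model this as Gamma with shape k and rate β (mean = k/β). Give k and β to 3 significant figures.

For Gamma(k, rate β): mean = k/β, variance = k/β², so CV = 1/√k.
CV = SD/mean = 25/26.8 = 0.9328, hence k = 1/CV² = 1.15.
Then β = k/mean = 1.15/26.8 = 0.0429.

k ≈ 1.15, β ≈ 0.0429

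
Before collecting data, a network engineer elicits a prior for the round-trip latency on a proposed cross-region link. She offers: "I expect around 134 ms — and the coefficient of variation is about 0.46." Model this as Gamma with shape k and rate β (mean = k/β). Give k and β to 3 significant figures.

For Gamma(k, rate β): mean = k/β, variance = k/β², so CV = 1/√k.
CV = 0.46, hence k = 1/CV² = 4.73.
Then β = k/mean = 4.73/134 = 0.0353.

k ≈ 4.73, β ≈ 0.0353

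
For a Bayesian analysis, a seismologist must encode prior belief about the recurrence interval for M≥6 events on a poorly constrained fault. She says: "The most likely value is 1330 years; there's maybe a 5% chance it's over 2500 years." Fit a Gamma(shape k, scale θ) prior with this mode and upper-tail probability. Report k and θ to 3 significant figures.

Gamma(k,θ) with k>1 has mode (k−1)θ, so θ = 1330/(k−1).
Need P(X < 2500) = 0.95 with θ tied to k this way. Start at k = 2, θ = 1330: P(X<2500) ≈ 0.560.
Too low — raise k to concentrate. Iterating converges to k ≈ 7.98.
Then θ = 1330/(7.98−1) ≈ 190.

k ≈ 7.98, θ ≈ 190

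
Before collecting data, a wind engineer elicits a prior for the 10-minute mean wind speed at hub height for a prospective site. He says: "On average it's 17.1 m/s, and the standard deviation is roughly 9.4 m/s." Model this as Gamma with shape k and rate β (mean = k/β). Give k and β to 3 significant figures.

For Gamma(k, rate β): mean = k/β, variance = k/β², so CV = 1/√k.
CV = SD/mean = 9.4/17.1 = 0.5497, hence k = 1/CV² = 3.31.
Then β = k/mean = 3.31/17.1 = 0.194.

k ≈ 3.31, β ≈ 0.194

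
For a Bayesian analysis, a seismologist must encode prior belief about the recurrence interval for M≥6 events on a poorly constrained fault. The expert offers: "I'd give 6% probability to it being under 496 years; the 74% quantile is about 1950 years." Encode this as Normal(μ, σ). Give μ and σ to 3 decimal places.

μ = 1524.443, σ = 661.475

For Normal(μ,σ), the p-quantile is μ + z_p·σ. Here z_{0.06} = -1.555, z_{0.74} = 0.6433.
So 496 = μ − 1.555σ and 1950 = μ + 0.6433σ.
Subtracting: σ = (1950 − 496)/(0.6433 − (-1.555)) = 661.475.
Then μ = 496 − (-1.555)·661.475 = 1524.443.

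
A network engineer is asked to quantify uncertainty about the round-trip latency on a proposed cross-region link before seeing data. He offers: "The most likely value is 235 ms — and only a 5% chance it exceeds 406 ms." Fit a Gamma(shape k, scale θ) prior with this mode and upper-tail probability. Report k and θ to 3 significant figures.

Gamma(k,θ) with k>1 has mode (k−1)θ, so θ = 235/(k−1).
Need P(X < 406) = 0.95 with θ tied to k this way. Start at k = 2, θ = 235: P(X<406) ≈ 0.515.
Too low — raise k to concentrate. Iterating converges to k ≈ 10.3.
Then θ = 235/(10.3−1) ≈ 25.2.

k ≈ 10.3, θ ≈ 25.2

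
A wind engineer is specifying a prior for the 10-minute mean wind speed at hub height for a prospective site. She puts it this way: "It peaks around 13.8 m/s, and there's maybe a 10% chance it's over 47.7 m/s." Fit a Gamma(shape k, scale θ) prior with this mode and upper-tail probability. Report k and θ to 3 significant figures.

Gamma(k,θ) with k>1 has mode (k−1)θ, so θ = 13.8/(k−1).
Need P(X < 47.7) = 0.9 with θ tied to k this way. Start at k = 2, θ = 13.8: P(X<47.7) ≈ 0.859.
Too low — raise k to concentrate. Iterating converges to k ≈ 2.22.
Then θ = 13.8/(2.22−1) ≈ 11.3.

k ≈ 2.22, θ ≈ 11.3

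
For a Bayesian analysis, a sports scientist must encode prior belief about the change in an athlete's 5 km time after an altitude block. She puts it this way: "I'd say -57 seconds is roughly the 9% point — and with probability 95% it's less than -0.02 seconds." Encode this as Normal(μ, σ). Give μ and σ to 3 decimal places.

μ = -31.412, σ = 19.085

For Normal(μ,σ), the p-quantile is μ + z_p·σ. Here z_{0.09} = -1.341, z_{0.95} = 1.645.
So -57 = μ − 1.341σ and -0.02 = μ + 1.645σ.
Subtracting: σ = (-0.02 − -57)/(1.645 − (-1.341)) = 19.085.
Then μ = -57 − (-1.341)·19.085 = -31.412.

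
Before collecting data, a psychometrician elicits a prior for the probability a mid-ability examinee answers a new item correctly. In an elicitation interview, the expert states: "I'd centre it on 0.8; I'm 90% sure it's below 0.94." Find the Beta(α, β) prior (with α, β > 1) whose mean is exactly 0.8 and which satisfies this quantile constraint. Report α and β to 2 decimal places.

α ≈ 7.88, β ≈ 1.97

With mean 0.8 fixed, write α = 0.8s, β = 0.2s where s = α+β.
Need P(θ < 0.94) = 0.9 under Beta(0.8s, 0.2s). Normal approximation: (q−m)/√(m(1−m)/s) ≈ z_{0.9} = 1.28, so s ≈ 0.8·0.2·(1.28)²/(0.94−0.8)² = 13.4.
At s = 13.4: P(θ<0.94) ≈ 0.940. Adjusting to match 0.9 gives s ≈ 9.85.
So α = 0.8·9.85 ≈ 7.88, β = 0.2·9.85 ≈ 1.97.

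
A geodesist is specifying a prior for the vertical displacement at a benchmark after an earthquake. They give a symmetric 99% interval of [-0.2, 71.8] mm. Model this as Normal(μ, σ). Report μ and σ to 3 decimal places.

A symmetric 99% interval runs μ ± z·σ with z = 2.576.
Half-width = 36, so σ = 36/2.576 = 13.976.
μ is the interval midpoint, 35.800.

μ = 35.800, σ = 13.976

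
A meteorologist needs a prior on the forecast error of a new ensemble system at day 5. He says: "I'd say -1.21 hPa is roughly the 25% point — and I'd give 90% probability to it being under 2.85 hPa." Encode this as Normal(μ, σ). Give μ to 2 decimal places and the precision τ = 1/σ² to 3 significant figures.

For Normal(μ,σ), the p-quantile is μ + z_p·σ. Here z_{0.25} = -0.6745, z_{0.9} = 1.282.
So -1.21 = μ − 0.6745σ and 2.85 = μ + 1.282σ.
Subtracting: σ = (2.85 − -1.21)/(1.282 − (-0.6745)) = 2.08.
Then μ = -1.21 − (-0.6745)·2.08 = 0.19.
Precision τ = 1/σ² = 1/2.076² = 0.232.

μ = 0.19, τ = 0.232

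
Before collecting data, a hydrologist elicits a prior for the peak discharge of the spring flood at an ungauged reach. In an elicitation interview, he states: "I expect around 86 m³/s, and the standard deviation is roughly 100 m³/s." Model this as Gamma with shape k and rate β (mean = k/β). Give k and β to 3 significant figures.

k ≈ 0.74, β ≈ 0.0086

For Gamma(k, rate β): mean = k/β, variance = k/β², so CV = 1/√k.
CV = SD/mean = 100/86 = 1.163, hence k = 1/CV² = 0.74.
Then β = k/mean = 0.74/86 = 0.0086.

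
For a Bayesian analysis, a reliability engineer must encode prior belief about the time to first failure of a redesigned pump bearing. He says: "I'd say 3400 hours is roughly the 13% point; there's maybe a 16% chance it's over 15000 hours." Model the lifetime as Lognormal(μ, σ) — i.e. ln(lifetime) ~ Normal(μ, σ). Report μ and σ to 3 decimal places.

If T ~ Lognormal(μ,σ) then ln T ~ Normal(μ,σ), so the p-quantile of ln T is μ + z_p·σ.
ln(3400) = 8.132 and ln(15000) = 9.616; z_{0.13} = -1.126, z_{0.84} = 0.9945.
σ = (9.616 − 8.132)/(0.9945 − (-1.126)) = 0.700.
μ = 8.132 − (-1.126)·0.700 = 8.920.

μ ≈ 8.920, σ ≈ 0.700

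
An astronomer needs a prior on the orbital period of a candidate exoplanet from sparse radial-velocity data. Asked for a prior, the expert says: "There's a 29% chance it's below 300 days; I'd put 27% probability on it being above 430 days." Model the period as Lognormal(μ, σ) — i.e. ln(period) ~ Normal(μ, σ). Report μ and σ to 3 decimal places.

μ ≈ 5.875, σ ≈ 0.309

If T ~ Lognormal(μ,σ) then ln T ~ Normal(μ,σ), so the p-quantile of ln T is μ + z_p·σ.
ln(300) = 5.704 and ln(430) = 6.064; z_{0.29} = -0.5534, z_{0.73} = 0.6128.
σ = (6.064 − 5.704)/(0.6128 − (-0.5534)) = 0.309.
μ = 5.704 − (-0.5534)·0.309 = 5.875.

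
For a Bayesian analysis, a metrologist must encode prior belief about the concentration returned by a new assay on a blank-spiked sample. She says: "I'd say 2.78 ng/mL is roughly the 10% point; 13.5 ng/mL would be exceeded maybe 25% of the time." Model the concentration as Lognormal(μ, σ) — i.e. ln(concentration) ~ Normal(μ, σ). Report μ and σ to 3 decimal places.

If T ~ Lognormal(μ,σ) then ln T ~ Normal(μ,σ), so the p-quantile of ln T is μ + z_p·σ.
ln(2.78) = 1.022 and ln(13.5) = 2.603; z_{0.1} = -1.282, z_{0.75} = 0.6745.
σ = (2.603 − 1.022)/(0.6745 − (-1.282)) = 0.808.
μ = 1.022 − (-1.282)·0.808 = 2.058.

μ ≈ 2.058, σ ≈ 0.808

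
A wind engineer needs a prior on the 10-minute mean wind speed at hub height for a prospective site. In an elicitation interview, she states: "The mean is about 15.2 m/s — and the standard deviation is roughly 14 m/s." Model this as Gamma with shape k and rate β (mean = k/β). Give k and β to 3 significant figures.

For Gamma(k, rate β): mean = k/β, variance = k/β², so CV = 1/√k.
CV = SD/mean = 14/15.2 = 0.9211, hence k = 1/CV² = 1.18.
Then β = k/mean = 1.18/15.2 = 0.0776.

k ≈ 1.18, β ≈ 0.0776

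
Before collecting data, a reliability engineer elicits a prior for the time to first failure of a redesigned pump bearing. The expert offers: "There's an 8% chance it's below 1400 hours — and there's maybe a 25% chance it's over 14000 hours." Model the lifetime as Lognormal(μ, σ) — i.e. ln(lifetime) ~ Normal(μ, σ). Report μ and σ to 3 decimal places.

μ ≈ 8.800, σ ≈ 1.107

If T ~ Lognormal(μ,σ) then ln T ~ Normal(μ,σ), so the p-quantile of ln T is μ + z_p·σ.
ln(1400) = 7.244 and ln(14000) = 9.547; z_{0.08} = -1.405, z_{0.75} = 0.6745.
σ = (9.547 − 7.244)/(0.6745 − (-1.405)) = 1.107.
μ = 7.244 − (-1.405)·1.107 = 8.800.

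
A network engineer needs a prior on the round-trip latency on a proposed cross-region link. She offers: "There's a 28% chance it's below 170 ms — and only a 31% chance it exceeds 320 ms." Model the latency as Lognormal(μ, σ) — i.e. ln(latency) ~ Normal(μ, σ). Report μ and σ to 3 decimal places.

μ ≈ 5.478, σ ≈ 0.586

If T ~ Lognormal(μ,σ) then ln T ~ Normal(μ,σ), so the p-quantile of ln T is μ + z_p·σ.
ln(170) = 5.136 and ln(320) = 5.768; z_{0.28} = -0.5828, z_{0.69} = 0.4959.
σ = (5.768 − 5.136)/(0.4959 − (-0.5828)) = 0.586.
μ = 5.136 − (-0.5828)·0.586 = 5.478.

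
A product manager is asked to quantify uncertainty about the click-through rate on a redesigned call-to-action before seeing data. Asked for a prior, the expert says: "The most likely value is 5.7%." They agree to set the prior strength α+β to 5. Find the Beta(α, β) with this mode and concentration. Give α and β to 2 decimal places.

For α,β > 1 the Beta mode is (α−1)/(α+β−2). With α+β = 5, the mode is (α−1)/3.
Set (α−1)/3 = 0.057 → α = 1 + 0.057·3 = 1.17.
β = 5 − α = 3.83.

α = 1.17, β = 3.83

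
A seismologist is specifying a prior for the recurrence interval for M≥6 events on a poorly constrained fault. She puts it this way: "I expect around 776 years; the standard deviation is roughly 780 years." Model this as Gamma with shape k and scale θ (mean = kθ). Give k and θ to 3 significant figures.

For Gamma(k, scale θ): mean = kθ, variance = kθ², so CV = 1/√k.
CV = SD/mean = 780/776 = 1.005, hence k = 1/CV² = 0.99.
Then θ = mean/k = 776/0.99 = 784.

k ≈ 0.99, θ ≈ 784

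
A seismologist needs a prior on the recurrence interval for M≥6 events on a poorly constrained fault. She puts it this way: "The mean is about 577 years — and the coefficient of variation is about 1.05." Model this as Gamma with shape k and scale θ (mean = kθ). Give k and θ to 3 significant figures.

k ≈ 0.907, θ ≈ 636

For Gamma(k, scale θ): mean = kθ, variance = kθ², so CV = 1/√k.
CV = 1.05, hence k = 1/CV² = 0.907.
Then θ = mean/k = 577/0.907 = 636.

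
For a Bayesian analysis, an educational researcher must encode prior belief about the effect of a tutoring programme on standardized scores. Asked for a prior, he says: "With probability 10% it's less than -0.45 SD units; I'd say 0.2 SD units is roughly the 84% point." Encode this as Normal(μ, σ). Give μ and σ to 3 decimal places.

μ = -0.084, σ = 0.286

The p-quantile of Normal(μ,σ) is μ + z_p·σ, with z_{0.1} = -1.282 and z_{0.84} = 0.9945.
Eliminate σ: μ = (z₂·x₁ − z₁·x₂)/(z₂ − z₁) = (0.9945·-0.45 − (-1.282)·0.2)/2.276 = -0.084.
Then σ = (x₂ − x₁)/(z₂ − z₁) = (0.2 − -0.45)/2.276 = 0.286.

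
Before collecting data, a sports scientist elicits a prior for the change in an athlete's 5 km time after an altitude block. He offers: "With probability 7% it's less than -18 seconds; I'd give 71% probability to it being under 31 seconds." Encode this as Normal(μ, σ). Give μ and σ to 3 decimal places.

μ = 17.637, σ = 24.148

For Normal(μ,σ), the p-quantile is μ + z_p·σ. Here z_{0.07} = -1.476, z_{0.71} = 0.5534.
So -18 = μ − 1.476σ and 31 = μ + 0.5534σ.
Subtracting: σ = (31 − -18)/(0.5534 − (-1.476)) = 24.148.
Then μ = -18 − (-1.476)·24.148 = 17.637.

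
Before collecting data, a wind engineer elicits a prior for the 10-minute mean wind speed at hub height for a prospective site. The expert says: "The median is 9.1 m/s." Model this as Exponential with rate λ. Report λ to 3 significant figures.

Exponential median = ln 2 / λ, so λ = ln 2 / 9.1 = 0.0762.

λ ≈ 0.0762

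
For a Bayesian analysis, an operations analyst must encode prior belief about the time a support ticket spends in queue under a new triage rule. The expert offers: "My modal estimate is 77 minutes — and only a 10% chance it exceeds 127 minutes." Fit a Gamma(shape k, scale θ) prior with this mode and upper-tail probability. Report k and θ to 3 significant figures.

Gamma(k,θ) with k>1 has mode (k−1)θ, so θ = 77/(k−1).
Need P(X < 127) = 0.9 with θ tied to k this way. Start at k = 2, θ = 77: P(X<127) ≈ 0.491.
Too low — raise k to concentrate. Iterating converges to k ≈ 8.53.
Then θ = 77/(8.53−1) ≈ 10.2.

k ≈ 8.53, θ ≈ 10.2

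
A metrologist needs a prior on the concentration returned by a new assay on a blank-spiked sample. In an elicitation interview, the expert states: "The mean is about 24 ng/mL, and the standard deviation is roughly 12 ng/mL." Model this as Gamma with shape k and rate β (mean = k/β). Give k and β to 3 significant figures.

k ≈ 4, β ≈ 0.167

For Gamma(k, rate β): mean = k/β, variance = k/β², so CV = 1/√k.
CV = SD/mean = 12/24 = 0.5, hence k = 1/CV² = 4.
Then β = k/mean = 4/24 = 0.167.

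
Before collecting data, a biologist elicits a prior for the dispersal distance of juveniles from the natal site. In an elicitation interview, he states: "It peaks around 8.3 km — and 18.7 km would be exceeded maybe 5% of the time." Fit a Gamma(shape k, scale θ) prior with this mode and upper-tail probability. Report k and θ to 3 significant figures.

Gamma(k,θ) with k>1 has mode (k−1)θ, so θ = 8.3/(k−1).
Need P(X < 18.7) = 0.95 with θ tied to k this way. Start at k = 2, θ = 8.3: P(X<18.7) ≈ 0.658.
Too low — raise k to concentrate. Iterating converges to k ≈ 5.16.
Then θ = 8.3/(5.16−1) ≈ 1.99.

k ≈ 5.16, θ ≈ 1.99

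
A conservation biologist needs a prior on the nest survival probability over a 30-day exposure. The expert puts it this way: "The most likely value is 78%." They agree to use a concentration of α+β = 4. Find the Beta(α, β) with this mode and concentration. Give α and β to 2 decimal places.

α = 2.56, β = 1.44

For α,β > 1 the Beta mode is (α−1)/(α+β−2). With α+β = 4, the mode is (α−1)/2.
Set (α−1)/2 = 0.78 → α = 1 + 0.78·2 = 2.56.
β = 4 − α = 1.44.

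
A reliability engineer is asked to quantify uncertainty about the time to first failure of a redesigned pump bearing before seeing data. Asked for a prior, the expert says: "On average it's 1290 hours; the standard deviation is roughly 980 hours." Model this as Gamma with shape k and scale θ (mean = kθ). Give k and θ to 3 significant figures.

For Gamma(k, scale θ): mean = kθ, variance = kθ², so CV = 1/√k.
CV = SD/mean = 980/1290 = 0.7597, hence k = 1/CV² = 1.73.
Then θ = mean/k = 1290/1.73 = 744.

k ≈ 1.73, θ ≈ 744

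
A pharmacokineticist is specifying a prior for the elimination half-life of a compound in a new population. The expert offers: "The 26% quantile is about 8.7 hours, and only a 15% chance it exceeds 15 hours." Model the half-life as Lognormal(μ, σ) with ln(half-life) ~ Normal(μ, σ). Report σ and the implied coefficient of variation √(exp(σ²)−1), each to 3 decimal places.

If T ~ Lognormal(μ,σ) then ln T ~ Normal(μ,σ), so the p-quantile of ln T is μ + z_p·σ.
ln(8.7) = 2.163 and ln(15) = 2.708; z_{0.26} = -0.6433, z_{0.85} = 1.036.
σ = (2.708 − 2.163)/(1.036 − (-0.6433)) = 0.324.
μ = 2.163 − (-0.6433)·0.324 = 2.372.
CV = √(exp(σ²)−1) = √(exp(0.1052)−1) = 0.333.

σ ≈ 0.324, CV ≈ 0.333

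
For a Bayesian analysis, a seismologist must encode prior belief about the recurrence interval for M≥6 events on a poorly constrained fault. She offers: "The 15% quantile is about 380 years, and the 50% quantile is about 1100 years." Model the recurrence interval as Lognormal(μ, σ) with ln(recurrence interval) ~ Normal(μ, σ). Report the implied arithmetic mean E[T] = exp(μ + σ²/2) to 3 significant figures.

If T ~ Lognormal(μ,σ) then ln T ~ Normal(μ,σ), so the p-quantile of ln T is μ + z_p·σ.
ln(380) = 5.94 and ln(1100) = 7.003; z_{0.15} = -1.036, z_{0.5} = 0.
σ = (7.003 − 5.94)/(0 − (-1.036)) = 1.026.
μ = 5.94 − (-1.036)·1.026 = 7.003.
E[T] = exp(μ + σ²/2) = exp(7.003 + 0.5259) = 1860 years.

E[T] ≈ 1860 years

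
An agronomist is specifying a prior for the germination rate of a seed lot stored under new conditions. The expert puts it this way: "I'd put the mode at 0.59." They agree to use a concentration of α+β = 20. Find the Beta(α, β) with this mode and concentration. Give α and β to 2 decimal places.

For α,β > 1 the Beta mode is (α−1)/(α+β−2). With α+β = 20, the mode is (α−1)/18.
Set (α−1)/18 = 0.59 → α = 1 + 0.59·18 = 11.62.
β = 20 − α = 8.38.

α = 11.62, β = 8.38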